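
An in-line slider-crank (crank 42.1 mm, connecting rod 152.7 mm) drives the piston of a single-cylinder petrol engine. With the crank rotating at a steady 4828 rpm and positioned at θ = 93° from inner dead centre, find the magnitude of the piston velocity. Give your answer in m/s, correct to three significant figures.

ω = 2π·4828/60 = 505.6 rad/s
For an in-line slider-crank, x = r cosθ + √(L² − r² sin²θ), so v = −rω sinθ·[1 + r cosθ/√(L² − r² sin²θ)].
With r = 0.0421 m, L = 0.1527 m, θ = 93°: √(L² − r² sin²θ) = 0.1468 m.
v = −0.0421·505.6·0.99863·[1 + 0.0421·-0.05234/0.1468] = -20.937 m/s.
|v| = 20.937 m/s.

20.9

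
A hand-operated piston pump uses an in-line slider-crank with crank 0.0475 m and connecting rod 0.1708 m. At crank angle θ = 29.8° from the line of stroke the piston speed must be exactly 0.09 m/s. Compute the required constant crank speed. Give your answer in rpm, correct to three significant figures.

29.3

For an in-line slider-crank, |v_piston| = rω|sinθ|·[1 + r cosθ/√(L² − r² sin²θ)].
With r = 0.0475 m, L = 0.1708 m, θ = 29.8°: the bracketed kinematic factor |dx/dθ| = 0.029358 m.
ω = v/|dx/dθ| = 0.09/0.029358 = 3.0656 rad/s.
N = 60ω/(2π) = 29.274 rpm.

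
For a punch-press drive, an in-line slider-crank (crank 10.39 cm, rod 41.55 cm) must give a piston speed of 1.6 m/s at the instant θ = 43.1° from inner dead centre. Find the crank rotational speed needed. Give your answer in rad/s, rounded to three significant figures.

For an in-line slider-crank, |v_piston| = rω|sinθ|·[1 + r cosθ/√(L² − r² sin²θ)].
With r = 0.1039 m, L = 0.4155 m, θ = 43.1°: the bracketed kinematic factor |dx/dθ| = 0.084148 m.
ω = v/|dx/dθ| = 1.6/0.084148 = 19.014 rad/s.

19.0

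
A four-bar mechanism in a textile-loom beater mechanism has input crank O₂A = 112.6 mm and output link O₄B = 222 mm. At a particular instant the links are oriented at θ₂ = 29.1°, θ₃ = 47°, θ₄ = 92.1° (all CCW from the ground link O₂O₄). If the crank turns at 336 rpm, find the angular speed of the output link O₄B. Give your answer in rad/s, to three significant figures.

7.74

ω₂ = 35.19 rad/s (from 336 rpm).
Differentiating the loop-closure r₂e^{iθ₂}+r₃e^{iθ₃}=r₁+r₄e^{iθ₄} gives r₂ω₂e^{iθ₂}+r₃ω₃e^{iθ₃}=r₄ω₄e^{iθ₄}.
Eliminating the other unknown: ω₄ = r₂ω₂ sin(θ₂−θ₃) / [r₄ sin(θ₄−θ₃)].
Numerator sine = -0.30736; denominator sine = +0.70834.
Result = 0.1126·35.19·(-0.30736) / (0.222·(+0.70834)) = -7.7438 rad/s; magnitude 7.7438 rad/s.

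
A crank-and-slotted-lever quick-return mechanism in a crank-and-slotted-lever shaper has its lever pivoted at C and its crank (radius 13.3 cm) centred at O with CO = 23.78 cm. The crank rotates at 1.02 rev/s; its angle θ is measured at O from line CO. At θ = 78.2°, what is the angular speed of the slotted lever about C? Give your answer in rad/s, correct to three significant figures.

ω = 6.409 rad/s (from 1.02 rev/s).
Crank pin A relative to C: A = (d + r cosθ, r sinθ); lever angle φ = atan2(r sinθ, d + r cosθ).
Differentiating tanφ: φ̇ = rω(d cosθ + r)/(d² + r² + 2dr cosθ).
d² + r² + 2dr cosθ = |CA|² = 0.0871732 m²;  d cosθ + r = +0.18163 m.
|ω_lever| = |0.133·6.409·+0.18163| / 0.0871732 = 1.776 rad/s.

1.78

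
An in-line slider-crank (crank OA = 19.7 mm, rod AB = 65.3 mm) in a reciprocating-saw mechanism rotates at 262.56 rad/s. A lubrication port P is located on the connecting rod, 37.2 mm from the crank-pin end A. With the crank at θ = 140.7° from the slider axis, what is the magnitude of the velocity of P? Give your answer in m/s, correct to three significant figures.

3.31

ω = 262.6 rad/s.  Crank-pin speed |V_A| = rω = 5.1724 m/s, perpendicular to OA.
Rod angle: sinφ = −(r/L) sinθ ⇒ φ = -11.016°; ω_rod = −rω cosθ/√(L²−r²sin²θ) = +62.447 rad/s.
V_P = V_A + ω_rod × AP, with AP = 0.0372 m along the rod.
Components: V_Px = −rω sinθ − a·ω_rod·sinφ = -2.8322 m/s;  V_Py = rω cosθ + a·ω_rod·cosφ = -1.7224 m/s.
|V_P| = √(V_Px² + V_Py²) = 3.3149 m/s.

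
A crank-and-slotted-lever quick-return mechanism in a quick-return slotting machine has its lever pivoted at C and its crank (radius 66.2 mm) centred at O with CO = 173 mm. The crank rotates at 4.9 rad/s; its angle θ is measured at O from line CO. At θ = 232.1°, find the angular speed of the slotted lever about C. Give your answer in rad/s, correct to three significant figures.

ω = 4.9 rad/s
Crank pin A relative to C: A = (d + r cosθ, r sinθ); lever angle φ = atan2(r sinθ, d + r cosθ).
Differentiating tanφ: φ̇ = rω(d cosθ + r)/(d² + r² + 2dr cosθ).
d² + r² + 2dr cosθ = |CA|² = 0.0202411 m²;  d cosθ + r = -0.040071 m.
|ω_lever| = |0.0662·4.9·-0.040071| / 0.0202411 = 0.64218 rad/s.

0.642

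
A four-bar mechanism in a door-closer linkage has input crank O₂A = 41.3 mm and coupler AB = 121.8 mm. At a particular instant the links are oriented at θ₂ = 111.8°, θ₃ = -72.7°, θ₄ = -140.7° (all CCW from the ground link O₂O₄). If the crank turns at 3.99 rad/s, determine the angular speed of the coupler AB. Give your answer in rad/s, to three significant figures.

ω₂ = 3.99 rad/s
Differentiating the loop-closure r₂e^{iθ₂}+r₃e^{iθ₃}=r₁+r₄e^{iθ₄} gives r₂ω₂e^{iθ₂}+r₃ω₃e^{iθ₃}=r₄ω₄e^{iθ₄}.
Eliminating the other unknown: ω₃ = r₂ω₂ sin(θ₄−θ₂) / [r₃ sin(θ₃−θ₄)].
Numerator sine = +0.95372; denominator sine = +0.92718.
Result = 0.0413·3.99·(+0.95372) / (0.1218·(+0.92718)) = +1.3916 rad/s; magnitude 1.3916 rad/s.

1.39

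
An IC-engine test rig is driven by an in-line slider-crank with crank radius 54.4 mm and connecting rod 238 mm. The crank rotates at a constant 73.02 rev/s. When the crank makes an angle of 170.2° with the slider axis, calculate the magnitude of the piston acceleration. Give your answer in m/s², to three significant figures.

8810

ω = 2π·73 = 458.8 rad/s
x(θ) = r cosθ + √(L² − r² sin²θ); with ω constant, a = ω²·d²x/dθ².
d²x/dθ² = −r cosθ − r²(cos2θ)/√u − r⁴ sin²2θ/(4u^{3/2}),  u = L² − r² sin²θ = 0.0565583 m².
Substituting r = 0.0544 m, L = 0.238 m, θ = 170.2°: d²x/dθ² = +0.041865 m.
a = ω²·d²x/dθ² = (458.8)²·(+0.041865) = +8812.4 m/s²;  |a| = 8812.4 m/s².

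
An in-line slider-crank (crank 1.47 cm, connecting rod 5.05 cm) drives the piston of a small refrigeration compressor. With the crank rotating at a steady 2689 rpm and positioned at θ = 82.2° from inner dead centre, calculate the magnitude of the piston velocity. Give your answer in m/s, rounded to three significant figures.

ω = 2π·2689/60 = 281.6 rad/s
For an in-line slider-crank, x = r cosθ + √(L² − r² sin²θ), so v = −rω sinθ·[1 + r cosθ/√(L² − r² sin²θ)].
With r = 0.0147 m, L = 0.0505 m, θ = 82.2°: √(L² − r² sin²θ) = 0.048354 m.
v = −0.0147·281.6·0.99075·[1 + 0.0147·0.13572/0.048354] = -4.2703 m/s.
|v| = 4.2703 m/s.

4.27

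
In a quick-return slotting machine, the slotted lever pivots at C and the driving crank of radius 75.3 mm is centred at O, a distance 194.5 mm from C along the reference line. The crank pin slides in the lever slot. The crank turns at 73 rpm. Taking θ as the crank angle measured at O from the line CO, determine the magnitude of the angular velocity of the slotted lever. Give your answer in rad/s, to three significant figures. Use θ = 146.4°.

ω = 7.645 rad/s (from 73 rpm).
Crank pin A relative to C: A = (d + r cosθ, r sinθ); lever angle φ = atan2(r sinθ, d + r cosθ).
Differentiating tanφ: φ̇ = rω(d cosθ + r)/(d² + r² + 2dr cosθ).
d² + r² + 2dr cosθ = |CA|² = 0.0191027 m²;  d cosθ + r = -0.086703 m.
|ω_lever| = |0.0753·7.645·-0.086703| / 0.0191027 = 2.6127 rad/s.

2.61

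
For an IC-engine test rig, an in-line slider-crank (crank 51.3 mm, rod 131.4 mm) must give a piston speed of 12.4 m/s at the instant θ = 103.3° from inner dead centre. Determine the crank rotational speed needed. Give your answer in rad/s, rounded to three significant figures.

275

For an in-line slider-crank, |v_piston| = rω|sinθ|·[1 + r cosθ/√(L² − r² sin²θ)].
With r = 0.0513 m, L = 0.1314 m, θ = 103.3°: the bracketed kinematic factor |dx/dθ| = 0.045077 m.
ω = v/|dx/dθ| = 12.4/0.045077 = 275.09 rad/s.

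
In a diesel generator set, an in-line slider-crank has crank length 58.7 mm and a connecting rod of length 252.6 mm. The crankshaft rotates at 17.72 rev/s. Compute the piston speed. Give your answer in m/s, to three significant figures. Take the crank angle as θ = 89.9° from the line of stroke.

ω = 2π·17.7 = 111.3 rad/s
For an in-line slider-crank, x = r cosθ + √(L² − r² sin²θ), so v = −rω sinθ·[1 + r cosθ/√(L² − r² sin²θ)].
With r = 0.0587 m, L = 0.2526 m, θ = 89.9°: √(L² − r² sin²θ) = 0.24568 m.
v = −0.0587·111.3·1.00000·[1 + 0.0587·0.00175/0.24568] = -6.5383 m/s.
|v| = 6.5383 m/s.

6.54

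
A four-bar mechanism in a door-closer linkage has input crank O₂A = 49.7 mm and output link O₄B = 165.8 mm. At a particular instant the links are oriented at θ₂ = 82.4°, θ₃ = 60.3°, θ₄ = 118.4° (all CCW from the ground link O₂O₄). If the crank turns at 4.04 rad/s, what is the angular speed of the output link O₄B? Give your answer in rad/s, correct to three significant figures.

ω₂ = 4.04 rad/s
Differentiating the loop-closure r₂e^{iθ₂}+r₃e^{iθ₃}=r₁+r₄e^{iθ₄} gives r₂ω₂e^{iθ₂}+r₃ω₃e^{iθ₃}=r₄ω₄e^{iθ₄}.
Eliminating the other unknown: ω₄ = r₂ω₂ sin(θ₂−θ₃) / [r₄ sin(θ₄−θ₃)].
Numerator sine = +0.37622; denominator sine = +0.84897.
Result = 0.0497·4.04·(+0.37622) / (0.1658·(+0.84897)) = +0.53667 rad/s; magnitude 0.53667 rad/s.

0.537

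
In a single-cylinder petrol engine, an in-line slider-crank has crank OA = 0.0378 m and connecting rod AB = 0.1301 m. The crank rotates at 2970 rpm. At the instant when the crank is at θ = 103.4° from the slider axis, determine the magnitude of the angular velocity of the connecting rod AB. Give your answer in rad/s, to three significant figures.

ω = 311 rad/s (converted from 2970 rpm).
The rod makes angle φ with the slider axis where L sinφ = r sinθ; differentiating, L cosφ·φ̇ = r ω cosθ.
L cosφ = √(L² − r² sin²θ) = 0.1248 m.
|ω_rod| = r ω |cosθ| / √(L² − r² sin²θ) = 0.0378·311·0.23175/0.1248 = 21.832 rad/s.

21.8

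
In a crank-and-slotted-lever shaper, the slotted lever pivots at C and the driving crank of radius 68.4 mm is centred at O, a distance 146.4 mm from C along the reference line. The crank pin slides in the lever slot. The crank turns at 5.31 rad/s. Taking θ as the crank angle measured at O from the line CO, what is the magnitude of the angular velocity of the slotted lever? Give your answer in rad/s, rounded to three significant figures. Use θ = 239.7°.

0.124

ω = 5.31 rad/s
Crank pin A relative to C: A = (d + r cosθ, r sinθ); lever angle φ = atan2(r sinθ, d + r cosθ).
Differentiating tanφ: φ̇ = rω(d cosθ + r)/(d² + r² + 2dr cosθ).
d² + r² + 2dr cosθ = |CA|² = 0.0160071 m²;  d cosθ + r = -0.0054628 m.
|ω_lever| = |0.0684·5.31·-0.0054628| / 0.0160071 = 0.12395 rad/s.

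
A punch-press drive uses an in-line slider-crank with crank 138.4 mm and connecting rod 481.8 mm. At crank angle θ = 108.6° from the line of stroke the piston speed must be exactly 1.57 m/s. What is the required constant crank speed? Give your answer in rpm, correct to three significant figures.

126

For an in-line slider-crank, |v_piston| = rω|sinθ|·[1 + r cosθ/√(L² − r² sin²θ)].
With r = 0.1384 m, L = 0.4818 m, θ = 108.6°: the bracketed kinematic factor |dx/dθ| = 0.11868 m.
ω = v/|dx/dθ| = 1.57/0.11868 = 13.229 rad/s.
N = 60ω/(2π) = 126.33 rpm.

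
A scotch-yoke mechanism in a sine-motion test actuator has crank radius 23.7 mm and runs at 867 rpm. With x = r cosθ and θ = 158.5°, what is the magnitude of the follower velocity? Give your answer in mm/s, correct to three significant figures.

789

ω = 90.79 rad/s (from 867 rpm).
x = r cosθ ⇒ ẋ = −rω sinθ.
|v| = rω|sinθ| = 0.0237·90.79·|sin 158.5°| = 0.78863 m/s = 788.63 mm/s.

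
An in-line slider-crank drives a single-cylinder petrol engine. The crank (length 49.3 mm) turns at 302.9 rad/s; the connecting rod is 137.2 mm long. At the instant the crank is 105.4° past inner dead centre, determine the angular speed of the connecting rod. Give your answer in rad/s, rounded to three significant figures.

ω = 302.9 rad/s
The rod makes angle φ with the slider axis where L sinφ = r sinθ; differentiating, L cosφ·φ̇ = r ω cosθ.
L cosφ = √(L² − r² sin²θ) = 0.1287 m.
|ω_rod| = r ω |cosθ| / √(L² − r² sin²θ) = 0.0493·302.9·0.26556/0.1287 = 30.811 rad/s.

30.8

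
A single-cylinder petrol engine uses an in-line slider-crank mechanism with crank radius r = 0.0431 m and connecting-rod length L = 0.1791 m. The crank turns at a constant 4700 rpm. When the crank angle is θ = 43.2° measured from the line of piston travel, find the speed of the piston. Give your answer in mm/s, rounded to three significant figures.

17100

ω = 2π·4700/60 = 492.2 rad/s
For an in-line slider-crank, x = r cosθ + √(L² − r² sin²θ), so v = −rω sinθ·[1 + r cosθ/√(L² − r² sin²θ)].
With r = 0.0431 m, L = 0.1791 m, θ = 43.2°: √(L² − r² sin²θ) = 0.17665 m.
v = −0.0431·492.2·0.68455·[1 + 0.0431·0.72897/0.17665] = -17.104 m/s.
|v| = 17.104 m/s = 17104 mm/s.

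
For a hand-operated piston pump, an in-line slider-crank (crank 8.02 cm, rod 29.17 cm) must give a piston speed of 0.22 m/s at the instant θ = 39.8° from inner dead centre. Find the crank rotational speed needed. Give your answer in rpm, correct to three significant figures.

33.7

For an in-line slider-crank, |v_piston| = rω|sinθ|·[1 + r cosθ/√(L² − r² sin²θ)].
With r = 0.0802 m, L = 0.2917 m, θ = 39.8°: the bracketed kinematic factor |dx/dθ| = 0.062353 m.
ω = v/|dx/dθ| = 0.22/0.062353 = 3.5283 rad/s.
N = 60ω/(2π) = 33.693 rpm.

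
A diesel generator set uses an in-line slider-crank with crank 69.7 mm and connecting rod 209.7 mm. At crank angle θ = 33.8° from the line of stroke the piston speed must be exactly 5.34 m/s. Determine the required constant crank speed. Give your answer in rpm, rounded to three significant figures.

For an in-line slider-crank, |v_piston| = rω|sinθ|·[1 + r cosθ/√(L² − r² sin²θ)].
With r = 0.0697 m, L = 0.2097 m, θ = 33.8°: the bracketed kinematic factor |dx/dθ| = 0.049671 m.
ω = v/|dx/dθ| = 5.34/0.049671 = 107.51 rad/s.
N = 60ω/(2π) = 1026.6 rpm.

1030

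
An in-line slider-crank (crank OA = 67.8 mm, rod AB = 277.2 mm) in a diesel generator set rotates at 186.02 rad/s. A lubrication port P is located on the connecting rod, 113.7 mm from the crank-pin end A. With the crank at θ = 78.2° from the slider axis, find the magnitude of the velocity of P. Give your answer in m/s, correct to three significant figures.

12.7

ω = 186 rad/s.  Crank-pin speed |V_A| = rω = 12.612 m/s, perpendicular to OA.
Rod angle: sinφ = −(r/L) sinθ ⇒ φ = -13.852°; ω_rod = −rω cosθ/√(L²−r²sin²θ) = -9.583 rad/s.
V_P = V_A + ω_rod × AP, with AP = 0.1137 m along the rod.
Components: V_Px = −rω sinθ − a·ω_rod·sinφ = -12.606 m/s;  V_Py = rω cosθ + a·ω_rod·cosφ = +1.5212 m/s.
|V_P| = √(V_Px² + V_Py²) = 12.698 m/s.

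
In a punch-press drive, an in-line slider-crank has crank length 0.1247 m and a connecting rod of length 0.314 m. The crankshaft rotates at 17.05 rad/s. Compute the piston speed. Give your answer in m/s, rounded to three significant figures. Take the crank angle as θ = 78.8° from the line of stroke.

ω = 17.05 rad/s
For an in-line slider-crank, x = r cosθ + √(L² − r² sin²θ), so v = −rω sinθ·[1 + r cosθ/√(L² − r² sin²θ)].
With r = 0.1247 m, L = 0.314 m, θ = 78.8°: √(L² − r² sin²θ) = 0.28919 m.
v = −0.1247·17.05·0.98096·[1 + 0.1247·0.19423/0.28919] = -2.2603 m/s.
|v| = 2.2603 m/s.

2.26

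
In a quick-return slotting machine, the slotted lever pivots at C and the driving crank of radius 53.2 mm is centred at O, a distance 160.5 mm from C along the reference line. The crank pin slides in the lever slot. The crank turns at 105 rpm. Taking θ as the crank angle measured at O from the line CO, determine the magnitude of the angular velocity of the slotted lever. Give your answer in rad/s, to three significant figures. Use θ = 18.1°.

2.69

ω = 11 rad/s (from 105 rpm).
Crank pin A relative to C: A = (d + r cosθ, r sinθ); lever angle φ = atan2(r sinθ, d + r cosθ).
Differentiating tanφ: φ̇ = rω(d cosθ + r)/(d² + r² + 2dr cosθ).
d² + r² + 2dr cosθ = |CA|² = 0.0448226 m²;  d cosθ + r = +0.20576 m.
|ω_lever| = |0.0532·11·+0.20576| / 0.0448226 = 2.6853 rad/s.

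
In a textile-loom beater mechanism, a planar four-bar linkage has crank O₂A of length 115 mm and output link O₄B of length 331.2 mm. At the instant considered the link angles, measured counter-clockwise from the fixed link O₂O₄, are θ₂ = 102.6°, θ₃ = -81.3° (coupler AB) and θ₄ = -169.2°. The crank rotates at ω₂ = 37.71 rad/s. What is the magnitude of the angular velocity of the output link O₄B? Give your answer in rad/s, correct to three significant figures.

0.891

ω₂ = 37.71 rad/s
Differentiating the loop-closure r₂e^{iθ₂}+r₃e^{iθ₃}=r₁+r₄e^{iθ₄} gives r₂ω₂e^{iθ₂}+r₃ω₃e^{iθ₃}=r₄ω₄e^{iθ₄}.
Eliminating the other unknown: ω₄ = r₂ω₂ sin(θ₂−θ₃) / [r₄ sin(θ₄−θ₃)].
Numerator sine = -0.06802; denominator sine = -0.99933.
Result = 0.115·37.71·(-0.06802) / (0.3312·(-0.99933)) = +0.89117 rad/s; magnitude 0.89117 rad/s.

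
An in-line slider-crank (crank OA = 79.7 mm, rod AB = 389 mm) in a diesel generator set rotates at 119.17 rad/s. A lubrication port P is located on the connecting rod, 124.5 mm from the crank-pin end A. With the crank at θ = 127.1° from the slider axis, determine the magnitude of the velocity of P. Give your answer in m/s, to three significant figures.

8.25

ω = 119.2 rad/s.  Crank-pin speed |V_A| = rω = 9.4978 m/s, perpendicular to OA.
Rod angle: sinφ = −(r/L) sinθ ⇒ φ = -9.405°; ω_rod = −rω cosθ/√(L²−r²sin²θ) = +14.929 rad/s.
V_P = V_A + ω_rod × AP, with AP = 0.1245 m along the rod.
Components: V_Px = −rω sinθ − a·ω_rod·sinφ = -7.2716 m/s;  V_Py = rω cosθ + a·ω_rod·cosφ = -3.8955 m/s.
|V_P| = √(V_Px² + V_Py²) = 8.2493 m/s.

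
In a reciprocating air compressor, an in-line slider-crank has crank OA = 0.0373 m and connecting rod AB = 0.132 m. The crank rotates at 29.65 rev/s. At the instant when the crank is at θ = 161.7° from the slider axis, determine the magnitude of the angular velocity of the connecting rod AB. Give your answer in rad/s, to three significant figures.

ω = 186.3 rad/s (converted from 29.65 rev/s).
The rod makes angle φ with the slider axis where L sinφ = r sinθ; differentiating, L cosφ·φ̇ = r ω cosθ.
L cosφ = √(L² − r² sin²θ) = 0.13148 m.
|ω_rod| = r ω |cosθ| / √(L² − r² sin²θ) = 0.0373·186.3·0.94943/0.13148 = 50.178 rad/s.

50.2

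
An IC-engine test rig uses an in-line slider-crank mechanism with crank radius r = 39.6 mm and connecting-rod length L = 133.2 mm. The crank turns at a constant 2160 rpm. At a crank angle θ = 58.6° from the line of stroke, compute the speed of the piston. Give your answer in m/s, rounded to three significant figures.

8.87

ω = 2π·2160/60 = 226.2 rad/s
For an in-line slider-crank, x = r cosθ + √(L² − r² sin²θ), so v = −rω sinθ·[1 + r cosθ/√(L² − r² sin²θ)].
With r = 0.0396 m, L = 0.1332 m, θ = 58.6°: √(L² − r² sin²θ) = 0.12884 m.
v = −0.0396·226.2·0.85355·[1 + 0.0396·0.52101/0.12884] = -8.8698 m/s.
|v| = 8.8698 m/s.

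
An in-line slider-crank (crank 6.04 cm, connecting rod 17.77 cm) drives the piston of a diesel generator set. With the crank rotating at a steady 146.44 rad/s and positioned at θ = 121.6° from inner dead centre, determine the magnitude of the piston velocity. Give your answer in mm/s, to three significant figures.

6130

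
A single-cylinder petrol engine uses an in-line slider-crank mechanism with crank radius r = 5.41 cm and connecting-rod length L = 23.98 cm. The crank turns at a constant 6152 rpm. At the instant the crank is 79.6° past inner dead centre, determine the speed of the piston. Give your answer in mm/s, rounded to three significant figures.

ω = 2π·6152/60 = 644.2 rad/s
For an in-line slider-crank, x = r cosθ + √(L² − r² sin²θ), so v = −rω sinθ·[1 + r cosθ/√(L² − r² sin²θ)].
With r = 0.0541 m, L = 0.2398 m, θ = 79.6°: √(L² − r² sin²θ) = 0.23382 m.
v = −0.0541·644.2·0.98357·[1 + 0.0541·0.18052/0.23382] = -35.712 m/s.
|v| = 35.712 m/s = 35712 mm/s.

35700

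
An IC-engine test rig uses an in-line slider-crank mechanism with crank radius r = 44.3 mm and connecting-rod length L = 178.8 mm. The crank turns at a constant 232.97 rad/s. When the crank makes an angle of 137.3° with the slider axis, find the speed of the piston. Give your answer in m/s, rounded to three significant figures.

ω = 233 rad/s
For an in-line slider-crank, x = r cosθ + √(L² − r² sin²θ), so v = −rω sinθ·[1 + r cosθ/√(L² − r² sin²θ)].
With r = 0.0443 m, L = 0.1788 m, θ = 137.3°: √(L² − r² sin²θ) = 0.17626 m.
v = −0.0443·233·0.67816·[1 + 0.0443·-0.73491/0.17626] = -5.7062 m/s.
|v| = 5.7062 m/s.

5.71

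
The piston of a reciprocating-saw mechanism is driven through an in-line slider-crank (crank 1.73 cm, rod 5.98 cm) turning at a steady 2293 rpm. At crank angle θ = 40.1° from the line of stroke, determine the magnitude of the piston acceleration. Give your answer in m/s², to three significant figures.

819

ω = 2π·2293/60 = 240.1 rad/s
x(θ) = r cosθ + √(L² − r² sin²θ); with ω constant, a = ω²·d²x/dθ².
d²x/dθ² = −r cosθ − r²(cos2θ)/√u − r⁴ sin²2θ/(4u^{3/2}),  u = L² − r² sin²θ = 0.00345187 m².
Substituting r = 0.0173 m, L = 0.0598 m, θ = 40.1°: d²x/dθ² = -0.014207 m.
a = ω²·d²x/dθ² = (240.1)²·(-0.014207) = -819.18 m/s²;  |a| = 819.18 m/s².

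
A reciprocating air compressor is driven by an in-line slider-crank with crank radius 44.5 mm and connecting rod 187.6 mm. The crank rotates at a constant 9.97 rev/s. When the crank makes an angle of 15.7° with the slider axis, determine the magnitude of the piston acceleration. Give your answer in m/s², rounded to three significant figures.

204

ω = 2π·9.97 = 62.64 rad/s
x(θ) = r cosθ + √(L² − r² sin²θ); with ω constant, a = ω²·d²x/dθ².
d²x/dθ² = −r cosθ − r²(cos2θ)/√u − r⁴ sin²2θ/(4u^{3/2}),  u = L² − r² sin²θ = 0.0350488 m².
Substituting r = 0.0445 m, L = 0.1876 m, θ = 15.7°: d²x/dθ² = -0.051909 m.
a = ω²·d²x/dθ² = (62.64)²·(-0.051909) = -203.7 m/s²;  |a| = 203.7 m/s².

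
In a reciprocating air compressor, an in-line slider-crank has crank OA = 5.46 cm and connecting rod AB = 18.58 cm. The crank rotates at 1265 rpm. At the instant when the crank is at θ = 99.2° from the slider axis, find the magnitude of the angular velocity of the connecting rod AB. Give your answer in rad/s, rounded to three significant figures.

ω = 132.5 rad/s (converted from 1265 rpm).
The rod makes angle φ with the slider axis where L sinφ = r sinθ; differentiating, L cosφ·φ̇ = r ω cosθ.
L cosφ = √(L² − r² sin²θ) = 0.17781 m.
|ω_rod| = r ω |cosθ| / √(L² − r² sin²θ) = 0.0546·132.5·0.15988/0.17781 = 6.5036 rad/s.

6.50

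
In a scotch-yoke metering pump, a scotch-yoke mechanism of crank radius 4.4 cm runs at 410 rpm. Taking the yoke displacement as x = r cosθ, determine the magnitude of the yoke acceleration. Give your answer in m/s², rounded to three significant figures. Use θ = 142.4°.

64.3

ω = 42.94 rad/s (from 410 rpm).
x = r cosθ ⇒ ẍ = −rω² cosθ (ω constant).
|a| = rω²|cosθ| = 0.044·(42.94)²·|cos 142.4°| = 64.263 m/s².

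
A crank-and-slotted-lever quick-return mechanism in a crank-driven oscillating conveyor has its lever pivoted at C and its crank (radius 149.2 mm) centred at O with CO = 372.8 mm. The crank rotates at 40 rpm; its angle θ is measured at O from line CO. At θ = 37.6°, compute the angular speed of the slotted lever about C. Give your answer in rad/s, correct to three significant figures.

ω = 4.189 rad/s (from 40 rpm).
Crank pin A relative to C: A = (d + r cosθ, r sinθ); lever angle φ = atan2(r sinθ, d + r cosθ).
Differentiating tanφ: φ̇ = rω(d cosθ + r)/(d² + r² + 2dr cosθ).
d² + r² + 2dr cosθ = |CA|² = 0.249378 m²;  d cosθ + r = +0.44457 m.
|ω_lever| = |0.1492·4.189·+0.44457| / 0.249378 = 1.1141 rad/s.

1.11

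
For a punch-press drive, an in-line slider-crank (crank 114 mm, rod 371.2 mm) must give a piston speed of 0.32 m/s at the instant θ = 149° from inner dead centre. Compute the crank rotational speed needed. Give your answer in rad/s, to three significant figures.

7.43

For an in-line slider-crank, |v_piston| = rω|sinθ|·[1 + r cosθ/√(L² − r² sin²θ)].
With r = 0.114 m, L = 0.3712 m, θ = 149°: the bracketed kinematic factor |dx/dθ| = 0.043061 m.
ω = v/|dx/dθ| = 0.32/0.043061 = 7.4313 rad/s.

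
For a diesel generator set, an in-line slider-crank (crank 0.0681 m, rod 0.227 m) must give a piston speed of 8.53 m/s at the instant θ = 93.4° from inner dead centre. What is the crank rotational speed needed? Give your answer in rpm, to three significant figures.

1220

For an in-line slider-crank, |v_piston| = rω|sinθ|·[1 + r cosθ/√(L² − r² sin²θ)].
With r = 0.0681 m, L = 0.227 m, θ = 93.4°: the bracketed kinematic factor |dx/dθ| = 0.066712 m.
ω = v/|dx/dθ| = 8.53/0.066712 = 127.86 rad/s.
N = 60ω/(2π) = 1221 rpm.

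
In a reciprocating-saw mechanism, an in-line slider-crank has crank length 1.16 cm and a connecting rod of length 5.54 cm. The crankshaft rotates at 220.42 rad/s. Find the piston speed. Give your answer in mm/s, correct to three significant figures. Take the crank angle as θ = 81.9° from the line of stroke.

ω = 220.4 rad/s
For an in-line slider-crank, x = r cosθ + √(L² − r² sin²θ), so v = −rω sinθ·[1 + r cosθ/√(L² − r² sin²θ)].
With r = 0.0116 m, L = 0.0554 m, θ = 81.9°: √(L² − r² sin²θ) = 0.054197 m.
v = −0.0116·220.4·0.99002·[1 + 0.0116·0.14090/0.054197] = -2.6077 m/s.
|v| = 2.6077 m/s = 2607.7 mm/s.

2610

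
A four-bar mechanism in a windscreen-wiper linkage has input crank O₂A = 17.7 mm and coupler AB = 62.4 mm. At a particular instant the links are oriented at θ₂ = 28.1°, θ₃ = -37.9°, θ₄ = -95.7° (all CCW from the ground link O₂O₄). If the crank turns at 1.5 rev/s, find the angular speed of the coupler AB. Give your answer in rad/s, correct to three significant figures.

2.63

ω₂ = 9.425 rad/s (from 1.5 rev/s).
Differentiating the loop-closure r₂e^{iθ₂}+r₃e^{iθ₃}=r₁+r₄e^{iθ₄} gives r₂ω₂e^{iθ₂}+r₃ω₃e^{iθ₃}=r₄ω₄e^{iθ₄}.
Eliminating the other unknown: ω₃ = r₂ω₂ sin(θ₄−θ₂) / [r₃ sin(θ₃−θ₄)].
Numerator sine = -0.83098; denominator sine = +0.84619.
Result = 0.0177·9.425·(-0.83098) / (0.0624·(+0.84619)) = -2.6253 rad/s; magnitude 2.6253 rad/s.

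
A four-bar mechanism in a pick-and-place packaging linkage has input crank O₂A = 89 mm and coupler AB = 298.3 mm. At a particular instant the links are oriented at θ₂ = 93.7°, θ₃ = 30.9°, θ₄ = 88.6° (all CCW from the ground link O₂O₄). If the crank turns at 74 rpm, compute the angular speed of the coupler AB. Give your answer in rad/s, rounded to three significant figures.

ω₂ = 7.749 rad/s (from 74 rpm).
Differentiating the loop-closure r₂e^{iθ₂}+r₃e^{iθ₃}=r₁+r₄e^{iθ₄} gives r₂ω₂e^{iθ₂}+r₃ω₃e^{iθ₃}=r₄ω₄e^{iθ₄}.
Eliminating the other unknown: ω₃ = r₂ω₂ sin(θ₄−θ₂) / [r₃ sin(θ₃−θ₄)].
Numerator sine = -0.08889; denominator sine = -0.84526.
Result = 0.089·7.749·(-0.08889) / (0.2983·(-0.84526)) = +0.24315 rad/s; magnitude 0.24315 rad/s.

0.243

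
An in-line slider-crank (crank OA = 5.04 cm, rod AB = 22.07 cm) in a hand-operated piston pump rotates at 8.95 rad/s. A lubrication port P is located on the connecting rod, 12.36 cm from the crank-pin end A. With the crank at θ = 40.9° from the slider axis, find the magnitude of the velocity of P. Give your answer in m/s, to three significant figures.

0.357

ω = 8.95 rad/s.  Crank-pin speed |V_A| = rω = 0.45108 m/s, perpendicular to OA.
Rod angle: sinφ = −(r/L) sinθ ⇒ φ = -8.599°; ω_rod = −rω cosθ/√(L²−r²sin²θ) = -1.5624 rad/s.
V_P = V_A + ω_rod × AP, with AP = 0.1236 m along the rod.
Components: V_Px = −rω sinθ − a·ω_rod·sinφ = -0.32421 m/s;  V_Py = rω cosθ + a·ω_rod·cosφ = +0.15001 m/s.
|V_P| = √(V_Px² + V_Py²) = 0.35724 m/s.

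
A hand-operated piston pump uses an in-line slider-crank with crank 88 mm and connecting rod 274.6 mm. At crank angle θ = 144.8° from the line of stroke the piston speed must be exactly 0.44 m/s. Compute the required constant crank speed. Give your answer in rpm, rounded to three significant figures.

For an in-line slider-crank, |v_piston| = rω|sinθ|·[1 + r cosθ/√(L² − r² sin²θ)].
With r = 0.088 m, L = 0.2746 m, θ = 144.8°: the bracketed kinematic factor |dx/dθ| = 0.03721 m.
ω = v/|dx/dθ| = 0.44/0.03721 = 11.825 rad/s.
N = 60ω/(2π) = 112.92 rpm.

113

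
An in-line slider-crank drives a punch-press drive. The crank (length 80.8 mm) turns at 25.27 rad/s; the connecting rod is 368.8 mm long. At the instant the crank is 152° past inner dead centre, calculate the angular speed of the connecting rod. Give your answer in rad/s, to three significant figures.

4.91

ω = 25.27 rad/s
The rod makes angle φ with the slider axis where L sinφ = r sinθ; differentiating, L cosφ·φ̇ = r ω cosθ.
L cosφ = √(L² − r² sin²θ) = 0.36684 m.
|ω_rod| = r ω |cosθ| / √(L² − r² sin²θ) = 0.0808·25.27·0.88295/0.36684 = 4.9144 rad/s.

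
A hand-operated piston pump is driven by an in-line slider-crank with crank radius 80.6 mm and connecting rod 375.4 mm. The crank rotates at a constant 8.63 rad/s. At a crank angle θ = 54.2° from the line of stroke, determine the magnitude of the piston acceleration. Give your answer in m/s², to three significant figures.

ω = 8.63 rad/s
x(θ) = r cosθ + √(L² − r² sin²θ); with ω constant, a = ω²·d²x/dθ².
d²x/dθ² = −r cosθ − r²(cos2θ)/√u − r⁴ sin²2θ/(4u^{3/2}),  u = L² − r² sin²θ = 0.136652 m².
Substituting r = 0.0806 m, L = 0.3754 m, θ = 54.2°: d²x/dθ² = -0.041789 m.
a = ω²·d²x/dθ² = (8.63)²·(-0.041789) = -3.1123 m/s²;  |a| = 3.1123 m/s².

3.11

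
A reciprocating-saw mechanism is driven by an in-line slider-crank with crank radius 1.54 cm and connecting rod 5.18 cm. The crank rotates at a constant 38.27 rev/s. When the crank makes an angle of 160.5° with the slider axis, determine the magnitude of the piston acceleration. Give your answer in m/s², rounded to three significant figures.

ω = 2π·38.3 = 240.5 rad/s
x(θ) = r cosθ + √(L² − r² sin²θ); with ω constant, a = ω²·d²x/dθ².
d²x/dθ² = −r cosθ − r²(cos2θ)/√u − r⁴ sin²2θ/(4u^{3/2}),  u = L² − r² sin²θ = 0.00265681 m².
Substituting r = 0.0154 m, L = 0.0518 m, θ = 160.5°: d²x/dθ² = +0.0109 m.
a = ω²·d²x/dθ² = (240.5)²·(+0.0109) = +630.25 m/s²;  |a| = 630.25 m/s².

630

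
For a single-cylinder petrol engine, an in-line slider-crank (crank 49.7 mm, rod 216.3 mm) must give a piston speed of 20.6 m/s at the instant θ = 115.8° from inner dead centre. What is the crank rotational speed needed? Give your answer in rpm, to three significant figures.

4900

For an in-line slider-crank, |v_piston| = rω|sinθ|·[1 + r cosθ/√(L² − r² sin²θ)].
With r = 0.0497 m, L = 0.2163 m, θ = 115.8°: the bracketed kinematic factor |dx/dθ| = 0.040172 m.
ω = v/|dx/dθ| = 20.6/0.040172 = 512.79 rad/s.
N = 60ω/(2π) = 4896.8 rpm.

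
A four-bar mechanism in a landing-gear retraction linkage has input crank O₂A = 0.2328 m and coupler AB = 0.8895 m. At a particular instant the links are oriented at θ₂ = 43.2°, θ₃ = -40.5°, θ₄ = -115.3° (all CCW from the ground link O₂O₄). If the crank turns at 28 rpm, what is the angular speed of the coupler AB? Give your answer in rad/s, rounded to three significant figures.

ω₂ = 2.932 rad/s (from 28 rpm).
Differentiating the loop-closure r₂e^{iθ₂}+r₃e^{iθ₃}=r₁+r₄e^{iθ₄} gives r₂ω₂e^{iθ₂}+r₃ω₃e^{iθ₃}=r₄ω₄e^{iθ₄}.
Eliminating the other unknown: ω₃ = r₂ω₂ sin(θ₄−θ₂) / [r₃ sin(θ₃−θ₄)].
Numerator sine = -0.36650; denominator sine = +0.96502.
Result = 0.2328·2.932·(-0.36650) / (0.8895·(+0.96502)) = -0.29145 rad/s; magnitude 0.29145 rad/s.

0.291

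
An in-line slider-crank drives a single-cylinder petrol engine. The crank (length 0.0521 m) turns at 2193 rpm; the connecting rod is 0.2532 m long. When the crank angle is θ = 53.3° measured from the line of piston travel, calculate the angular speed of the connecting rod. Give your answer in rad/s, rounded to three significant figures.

28.6

ω = 229.7 rad/s (converted from 2193 rpm).
The rod makes angle φ with the slider axis where L sinφ = r sinθ; differentiating, L cosφ·φ̇ = r ω cosθ.
L cosφ = √(L² − r² sin²θ) = 0.24973 m.
|ω_rod| = r ω |cosθ| / √(L² − r² sin²θ) = 0.0521·229.7·0.59763/0.24973 = 28.633 rad/s.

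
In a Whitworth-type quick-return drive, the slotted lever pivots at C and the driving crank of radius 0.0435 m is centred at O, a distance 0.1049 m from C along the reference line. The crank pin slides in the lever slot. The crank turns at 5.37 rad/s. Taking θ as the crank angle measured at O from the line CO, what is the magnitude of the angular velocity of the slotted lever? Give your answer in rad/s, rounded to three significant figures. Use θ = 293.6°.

ω = 5.37 rad/s
Crank pin A relative to C: A = (d + r cosθ, r sinθ); lever angle φ = atan2(r sinθ, d + r cosθ).
Differentiating tanφ: φ̇ = rω(d cosθ + r)/(d² + r² + 2dr cosθ).
d² + r² + 2dr cosθ = |CA|² = 0.01655 m²;  d cosθ + r = +0.085497 m.
|ω_lever| = |0.0435·5.37·+0.085497| / 0.01655 = 1.2067 rad/s.

1.21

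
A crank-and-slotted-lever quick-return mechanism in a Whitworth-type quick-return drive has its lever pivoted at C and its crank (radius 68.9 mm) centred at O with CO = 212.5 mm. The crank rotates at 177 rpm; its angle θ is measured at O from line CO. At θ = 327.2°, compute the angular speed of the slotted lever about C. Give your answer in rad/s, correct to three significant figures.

4.24

ω = 18.54 rad/s (from 177 rpm).
Crank pin A relative to C: A = (d + r cosθ, r sinθ); lever angle φ = atan2(r sinθ, d + r cosθ).
Differentiating tanφ: φ̇ = rω(d cosθ + r)/(d² + r² + 2dr cosθ).
d² + r² + 2dr cosθ = |CA|² = 0.0745174 m²;  d cosθ + r = +0.24752 m.
|ω_lever| = |0.0689·18.54·+0.24752| / 0.0745174 = 4.242 rad/s.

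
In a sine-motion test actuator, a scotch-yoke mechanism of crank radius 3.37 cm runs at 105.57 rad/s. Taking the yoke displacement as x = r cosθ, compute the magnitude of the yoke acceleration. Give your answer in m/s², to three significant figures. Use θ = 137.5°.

277

ω = 105.6 rad/s
x = r cosθ ⇒ ẍ = −rω² cosθ (ω constant).
|a| = rω²|cosθ| = 0.0337·(105.6)²·|cos 137.5°| = 276.91 m/s².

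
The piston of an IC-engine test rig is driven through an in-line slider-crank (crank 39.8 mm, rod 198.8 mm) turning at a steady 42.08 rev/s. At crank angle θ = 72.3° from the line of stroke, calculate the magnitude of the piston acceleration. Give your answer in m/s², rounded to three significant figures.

ω = 2π·42.1 = 264.4 rad/s
x(θ) = r cosθ + √(L² − r² sin²θ); with ω constant, a = ω²·d²x/dθ².
d²x/dθ² = −r cosθ − r²(cos2θ)/√u − r⁴ sin²2θ/(4u^{3/2}),  u = L² − r² sin²θ = 0.0380838 m².
Substituting r = 0.0398 m, L = 0.1988 m, θ = 72.3°: d²x/dθ² = -0.0055124 m.
a = ω²·d²x/dθ² = (264.4)²·(-0.0055124) = -385.35 m/s²;  |a| = 385.35 m/s².

385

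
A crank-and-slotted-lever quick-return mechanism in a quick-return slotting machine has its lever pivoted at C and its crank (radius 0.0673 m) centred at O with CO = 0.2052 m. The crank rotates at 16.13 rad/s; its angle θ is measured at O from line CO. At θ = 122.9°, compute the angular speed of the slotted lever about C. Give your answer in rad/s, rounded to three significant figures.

ω = 16.13 rad/s
Crank pin A relative to C: A = (d + r cosθ, r sinθ); lever angle φ = atan2(r sinθ, d + r cosθ).
Differentiating tanφ: φ̇ = rω(d cosθ + r)/(d² + r² + 2dr cosθ).
d² + r² + 2dr cosθ = |CA|² = 0.0316339 m²;  d cosθ + r = -0.044159 m.
|ω_lever| = |0.0673·16.13·-0.044159| / 0.0316339 = 1.5154 rad/s.

1.52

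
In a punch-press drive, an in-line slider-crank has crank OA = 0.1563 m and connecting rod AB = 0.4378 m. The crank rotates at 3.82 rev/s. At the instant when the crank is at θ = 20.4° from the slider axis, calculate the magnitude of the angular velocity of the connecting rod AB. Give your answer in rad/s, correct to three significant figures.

8.09

ω = 24 rad/s (converted from 3.82 rev/s).
The rod makes angle φ with the slider axis where L sinφ = r sinθ; differentiating, L cosφ·φ̇ = r ω cosθ.
L cosφ = √(L² − r² sin²θ) = 0.4344 m.
|ω_rod| = r ω |cosθ| / √(L² − r² sin²θ) = 0.1563·24·0.93728/0.4344 = 8.0944 rad/s.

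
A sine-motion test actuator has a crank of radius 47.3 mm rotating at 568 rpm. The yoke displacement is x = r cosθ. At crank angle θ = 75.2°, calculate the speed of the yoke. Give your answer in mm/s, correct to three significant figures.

ω = 59.48 rad/s (from 568 rpm).
x = r cosθ ⇒ ẋ = −rω sinθ.
|v| = rω|sinθ| = 0.0473·59.48·|sin 75.2°| = 2.7201 m/s = 2720.1 mm/s.

2720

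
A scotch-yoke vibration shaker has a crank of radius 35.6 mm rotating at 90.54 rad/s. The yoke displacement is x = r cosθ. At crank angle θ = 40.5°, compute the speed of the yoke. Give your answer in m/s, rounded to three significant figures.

2.09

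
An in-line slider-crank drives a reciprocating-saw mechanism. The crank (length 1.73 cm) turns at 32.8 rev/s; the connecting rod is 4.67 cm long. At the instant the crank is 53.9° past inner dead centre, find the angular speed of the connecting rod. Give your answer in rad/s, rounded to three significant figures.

47.1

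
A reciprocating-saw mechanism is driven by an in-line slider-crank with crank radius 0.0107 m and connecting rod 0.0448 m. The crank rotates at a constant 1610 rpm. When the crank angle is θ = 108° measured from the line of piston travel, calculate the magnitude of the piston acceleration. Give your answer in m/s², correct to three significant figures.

154

ω = 2π·1610/60 = 168.6 rad/s
x(θ) = r cosθ + √(L² − r² sin²θ); with ω constant, a = ω²·d²x/dθ².
d²x/dθ² = −r cosθ − r²(cos2θ)/√u − r⁴ sin²2θ/(4u^{3/2}),  u = L² − r² sin²θ = 0.00190348 m².
Substituting r = 0.0107 m, L = 0.0448 m, θ = 108°: d²x/dθ² = +0.0054159 m.
a = ω²·d²x/dθ² = (168.6)²·(+0.0054159) = +153.95 m/s²;  |a| = 153.95 m/s².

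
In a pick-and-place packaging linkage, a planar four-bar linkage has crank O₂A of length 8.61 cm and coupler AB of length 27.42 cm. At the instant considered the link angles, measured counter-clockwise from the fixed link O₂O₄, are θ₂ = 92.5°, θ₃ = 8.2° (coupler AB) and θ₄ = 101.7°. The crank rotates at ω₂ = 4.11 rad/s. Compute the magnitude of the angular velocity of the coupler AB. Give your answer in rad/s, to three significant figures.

ω₂ = 4.11 rad/s
Differentiating the loop-closure r₂e^{iθ₂}+r₃e^{iθ₃}=r₁+r₄e^{iθ₄} gives r₂ω₂e^{iθ₂}+r₃ω₃e^{iθ₃}=r₄ω₄e^{iθ₄}.
Eliminating the other unknown: ω₃ = r₂ω₂ sin(θ₄−θ₂) / [r₃ sin(θ₃−θ₄)].
Numerator sine = +0.15988; denominator sine = -0.99813.
Result = 0.0861·4.11·(+0.15988) / (0.2742·(-0.99813)) = -0.20672 rad/s; magnitude 0.20672 rad/s.

0.207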